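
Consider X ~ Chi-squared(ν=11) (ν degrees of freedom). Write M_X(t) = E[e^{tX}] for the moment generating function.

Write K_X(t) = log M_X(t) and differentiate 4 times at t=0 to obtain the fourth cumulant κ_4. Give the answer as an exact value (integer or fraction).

M_X(t) = (1 - 2*t)^(-11/2)
K_X(t) = log M_X(t) = -11*log(1 - 2*t)/2
D^4[K](t) = 528/(16*t^4 - 32*t^3 + 24*t^2 - 8*t + 1)

κ_4 = D^4[K](0) = 528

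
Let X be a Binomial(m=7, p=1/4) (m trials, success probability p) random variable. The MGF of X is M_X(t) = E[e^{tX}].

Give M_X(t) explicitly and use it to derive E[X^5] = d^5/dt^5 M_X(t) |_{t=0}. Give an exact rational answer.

E[X^5] = D^5[M](0) = 20279/128

M_X(t) = (e^(t)/4 + 3/4)^7
D^5[M](t) = 16807*e^(7*t)/16384 + 5103*e^(6*t)/512 + 590625*e^(5*t)/16384 + 945*e^(4*t)/16 + 688905*e^(3*t)/16384 + 5103*e^(2*t)/512 + 5103*e^(t)/16384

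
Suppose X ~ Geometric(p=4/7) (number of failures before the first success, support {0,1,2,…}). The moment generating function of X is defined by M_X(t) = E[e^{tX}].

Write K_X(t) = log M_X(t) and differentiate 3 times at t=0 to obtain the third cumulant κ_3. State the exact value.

κ_3 = K′′′(0) = 105/32

M_X(t) = 4/(7*(1 - 3*e^(t)/7))
K_X(t) = log M_X(t) = -log(1 - 3*e^(t)/7) - log(7) + 2*log(2)
K′(t) = -3*e^(t)/(3*e^(t) - 7)
K′′(t) = 21*e^(t)/(9*e^(2*t) - 42*e^(t) + 49)
K′′′(t) = (-63*e^(2*t) - 147*e^(t))/(27*e^(3*t) - 189*e^(2*t) + 441*e^(t) - 343)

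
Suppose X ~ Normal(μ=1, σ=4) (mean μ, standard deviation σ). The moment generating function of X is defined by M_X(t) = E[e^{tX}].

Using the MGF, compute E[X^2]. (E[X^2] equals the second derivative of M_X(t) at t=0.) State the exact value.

E[X^2] = D^2[M](0) = 17

M_X(t) = e^(8*t^2 + t)
D^2[M](t) = 256*t^2*e^(t)*e^(8*t^2) + 32*t*e^(t)*e^(8*t^2) + 17*e^(t)*e^(8*t^2)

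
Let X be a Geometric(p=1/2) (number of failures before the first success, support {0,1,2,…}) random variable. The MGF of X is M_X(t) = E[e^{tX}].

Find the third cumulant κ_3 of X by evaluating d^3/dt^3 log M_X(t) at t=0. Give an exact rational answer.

κ_3 = K′′′(0) = 6

M_X(t) = 1/(2*(1 - e^(t)/2))
K_X(t) = log M_X(t) = -log(1 - e^(t)/2) - log(2)
K′(t) = -e^(t)/(e^(t) - 2)
K′′(t) = 2*e^(t)/(e^(2*t) - 4*e^(t) + 4)
K′′′(t) = (-2*e^(2*t) - 4*e^(t))/(e^(3*t) - 6*e^(2*t) + 12*e^(t) - 8)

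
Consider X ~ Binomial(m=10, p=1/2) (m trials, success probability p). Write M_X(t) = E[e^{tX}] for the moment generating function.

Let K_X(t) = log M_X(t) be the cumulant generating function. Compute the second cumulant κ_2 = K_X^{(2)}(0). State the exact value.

κ_2 = K^(2)(0) = 5/2

M_X(t) = (e^(t)/2 + 1/2)^10
K_X(t) = log M_X(t) = 10*log(e^(t)/2 + 1/2)
K^(2)(t) = 10*e^(t)/(e^(2*t) + 2*e^(t) + 1)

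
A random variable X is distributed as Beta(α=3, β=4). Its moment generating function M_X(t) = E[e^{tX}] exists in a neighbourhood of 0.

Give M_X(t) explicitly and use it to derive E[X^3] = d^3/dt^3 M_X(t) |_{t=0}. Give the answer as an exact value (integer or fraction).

M_X(t) = ₁F₁(3; 7; t)
dM/dt = 3*₁F₁(4; 8; t)/7
d^2M/dt^2 = 3*₁F₁(5; 9; t)/14
d^3M/dt^3 = 5*₁F₁(6; 10; t)/42

E[X^3] = d^3M/dt^3 |_{t=0} = 5/42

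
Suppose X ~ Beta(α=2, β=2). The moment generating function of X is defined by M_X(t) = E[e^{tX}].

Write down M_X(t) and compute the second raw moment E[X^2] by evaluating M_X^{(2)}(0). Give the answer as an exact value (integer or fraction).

E[X^2] = M′′(0) = 3/10

M_X(t) = ₁F₁(2; 4; t)
M′(t) = ₁F₁(3; 5; t)/2
M′′(t) = 3*₁F₁(4; 6; t)/10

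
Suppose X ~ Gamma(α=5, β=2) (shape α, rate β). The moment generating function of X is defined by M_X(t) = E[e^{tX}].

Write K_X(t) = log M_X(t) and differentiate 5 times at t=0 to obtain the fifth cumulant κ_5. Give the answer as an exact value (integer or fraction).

M_X(t) = 32/(2 - t)^5
K_X(t) = log M_X(t) = -5*log(2 - t) + 5*log(2)
K^(5)(t) = -120/(t^5 - 10*t^4 + 40*t^3 - 80*t^2 + 80*t - 32)

κ_5 = K^(5)(0) = 15/4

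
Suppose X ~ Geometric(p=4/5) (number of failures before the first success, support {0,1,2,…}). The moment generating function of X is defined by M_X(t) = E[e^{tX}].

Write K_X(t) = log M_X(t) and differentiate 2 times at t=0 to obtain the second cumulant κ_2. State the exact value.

M_X(t) = 4/(5*(1 - e^(t)/5))
K_X(t) = log M_X(t) = -log(1 - e^(t)/5) - log(5) + 2*log(2)
K^(2)(t) = 5*e^(t)/(e^(2*t) - 10*e^(t) + 25)

κ_2 = K^(2)(0) = 5/16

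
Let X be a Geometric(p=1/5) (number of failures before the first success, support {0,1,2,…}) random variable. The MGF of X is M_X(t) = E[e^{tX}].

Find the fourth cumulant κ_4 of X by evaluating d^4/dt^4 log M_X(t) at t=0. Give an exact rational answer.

M_X(t) = 1/(5*(1 - 4*e^(t)/5))
K_X(t) = log M_X(t) = -log(1 - 4*e^(t)/5) - log(5)
dK/dt = -4*e^(t)/(4*e^(t) - 5)
d^2K/dt^2 = 20*e^(t)/(16*e^(2*t) - 40*e^(t) + 25)
d^3K/dt^3 = (-80*e^(2*t) - 100*e^(t))/(64*e^(3*t) - 240*e^(2*t) + 300*e^(t) - 125)
d^4K/dt^4 = (320*e^(3*t) + 1600*e^(2*t) + 500*e^(t))/(256*e^(4*t) - 1280*e^(3*t) + 2400*e^(2*t) - 2000*e^(t) + 625)

κ_4 = d^4K/dt^4 |_{t=0} = 2420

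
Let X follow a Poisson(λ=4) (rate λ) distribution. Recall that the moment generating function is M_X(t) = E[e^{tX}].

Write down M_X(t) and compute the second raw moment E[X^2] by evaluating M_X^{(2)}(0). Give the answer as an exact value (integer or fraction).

M_X(t) = e^(4*e^(t) - 4)
M^(2)(t) = (16*e^(2*t)*e^(4*e^(t)) + 4*e^(t)*e^(4*e^(t)))*e^(-4)

E[X^2] = M^(2)(0) = 20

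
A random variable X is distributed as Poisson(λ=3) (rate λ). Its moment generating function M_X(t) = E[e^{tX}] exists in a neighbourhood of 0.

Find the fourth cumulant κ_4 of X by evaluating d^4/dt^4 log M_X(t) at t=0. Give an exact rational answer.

κ_4 = K′′′′(0) = 3

M_X(t) = e^(3*e^(t) - 3)
K_X(t) = log M_X(t) = 3*e^(t) - 3
K′(t) = 3*e^(t)
K′′(t) = 3*e^(t)
K′′′(t) = 3*e^(t)
K′′′′(t) = 3*e^(t)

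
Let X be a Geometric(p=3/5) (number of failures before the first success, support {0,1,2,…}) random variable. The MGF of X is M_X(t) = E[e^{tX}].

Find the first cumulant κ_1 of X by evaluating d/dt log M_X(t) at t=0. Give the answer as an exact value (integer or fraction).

κ_1 = D[K](0) = 2/3

M_X(t) = 3/(5*(1 - 2*e^(t)/5))
K_X(t) = log M_X(t) = -log(1 - 2*e^(t)/5) - log(5) + log(3)
D[K](t) = -2*e^(t)/(2*e^(t) - 5)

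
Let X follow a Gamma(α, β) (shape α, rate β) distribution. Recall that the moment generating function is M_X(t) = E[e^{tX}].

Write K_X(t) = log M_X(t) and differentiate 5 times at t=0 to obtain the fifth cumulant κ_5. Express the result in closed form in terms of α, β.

κ_5 = K′′′′′(0) = 24*α/β^5

M_X(t) = (β/(β - t))^α
K_X(t) = log M_X(t) = α*(log(β) - log(β - t))
K′(t) = -α/(-β + t)
K′′(t) = α/(β^2 - 2*β*t + t^2)
K′′′(t) = -2*α/(-β^3 + 3*β^2*t - 3*β*t^2 + t^3)
K′′′′(t) = 6*α/(β^4 - 4*β^3*t + 6*β^2*t^2 - 4*β*t^3 + t^4)
K′′′′′(t) = -24*α/(-β^5 + 5*β^4*t - 10*β^3*t^2 + 10*β^2*t^3 - 5*β*t^4 + t^5)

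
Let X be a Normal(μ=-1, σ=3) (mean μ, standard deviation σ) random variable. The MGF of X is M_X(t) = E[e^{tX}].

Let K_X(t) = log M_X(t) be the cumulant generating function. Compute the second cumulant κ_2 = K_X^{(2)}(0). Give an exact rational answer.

κ_2 = d^2K/dt^2 |_{t=0} = 9

M_X(t) = e^(9*t^2/2 - t)
K_X(t) = log M_X(t) = 9*t^2/2 - t
dK/dt = 9*t - 1
d^2K/dt^2 = 9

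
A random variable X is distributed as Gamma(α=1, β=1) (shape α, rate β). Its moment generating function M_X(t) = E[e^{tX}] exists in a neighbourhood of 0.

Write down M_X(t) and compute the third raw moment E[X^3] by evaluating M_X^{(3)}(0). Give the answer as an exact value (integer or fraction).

E[X^3] = d^3M/dt^3 |_{t=0} = 6

M_X(t) = 1/(1 - t)
dM/dt = 1/(t^2 - 2*t + 1)
d^2M/dt^2 = -2/(t^3 - 3*t^2 + 3*t - 1)
d^3M/dt^3 = 6/(t^4 - 4*t^3 + 6*t^2 - 4*t + 1)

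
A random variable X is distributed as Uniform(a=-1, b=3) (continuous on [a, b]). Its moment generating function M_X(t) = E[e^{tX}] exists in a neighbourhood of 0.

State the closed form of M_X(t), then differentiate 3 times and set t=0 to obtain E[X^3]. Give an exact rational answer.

E[X^3] = M′′′(0) = 5

M_X(t) = (e^(3*t) - e^(-t))/(4*t)
M′(t) = (3*t*e^(4*t) + t - e^(4*t) + 1)*e^(-t)/(4*t^2)
M′′(t) = (9*t^2*e^(4*t) - t^2 - 6*t*e^(4*t) - 2*t + 2*e^(4*t) - 2)*e^(-t)/(4*t^3)
M′′′(t) = (27*t^3*e^(4*t) + t^3 - 27*t^2*e^(4*t) + 3*t^2 + 18*t*e^(4*t) + 6*t - 6*e^(4*t) + 6)*e^(-t)/(4*t^4)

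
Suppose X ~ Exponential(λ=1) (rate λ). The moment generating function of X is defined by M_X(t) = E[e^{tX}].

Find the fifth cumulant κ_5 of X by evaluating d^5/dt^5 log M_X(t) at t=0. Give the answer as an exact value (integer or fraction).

κ_5 = D^5[K](0) = 24

M_X(t) = 1/(1 - t)
K_X(t) = log M_X(t) = -log(1 - t)
D^5[K](t) = -24/(t^5 - 5*t^4 + 10*t^3 - 10*t^2 + 5*t - 1)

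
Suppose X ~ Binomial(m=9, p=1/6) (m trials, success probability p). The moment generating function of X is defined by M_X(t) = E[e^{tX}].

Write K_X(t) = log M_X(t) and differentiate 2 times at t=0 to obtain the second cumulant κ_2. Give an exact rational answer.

κ_2 = D^2[K](0) = 5/4

M_X(t) = (e^(t)/6 + 5/6)^9
K_X(t) = log M_X(t) = 9*log(e^(t)/6 + 5/6)
D^2[K](t) = 45*e^(t)/(e^(2*t) + 10*e^(t) + 25)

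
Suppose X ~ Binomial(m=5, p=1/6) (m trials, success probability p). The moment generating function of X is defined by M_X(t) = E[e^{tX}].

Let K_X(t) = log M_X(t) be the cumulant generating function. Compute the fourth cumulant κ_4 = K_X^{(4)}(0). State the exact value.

κ_4 = K^(4)(0) = 25/216

M_X(t) = (e^(t)/6 + 5/6)^5
K_X(t) = log M_X(t) = 5*log(e^(t)/6 + 5/6)
K^(4)(t) = (25*e^(3*t) - 500*e^(2*t) + 625*e^(t))/(e^(4*t) + 20*e^(3*t) + 150*e^(2*t) + 500*e^(t) + 625)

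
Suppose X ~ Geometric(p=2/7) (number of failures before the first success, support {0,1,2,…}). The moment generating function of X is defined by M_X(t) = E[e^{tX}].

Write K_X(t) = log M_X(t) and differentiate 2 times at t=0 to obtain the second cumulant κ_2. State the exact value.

M_X(t) = 2/(7*(1 - 5*e^(t)/7))
K_X(t) = log M_X(t) = -log(1 - 5*e^(t)/7) - log(7) + log(2)
dK/dt = -5*e^(t)/(5*e^(t) - 7)
d^2K/dt^2 = 35*e^(t)/(25*e^(2*t) - 70*e^(t) + 49)

κ_2 = d^2K/dt^2 |_{t=0} = 35/4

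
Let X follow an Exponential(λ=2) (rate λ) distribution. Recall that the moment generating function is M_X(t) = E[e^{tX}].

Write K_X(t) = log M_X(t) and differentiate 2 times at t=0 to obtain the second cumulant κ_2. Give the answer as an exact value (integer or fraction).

M_X(t) = 2/(2 - t)
K_X(t) = log M_X(t) = -log(2 - t) + log(2)
K′(t) = -1/(t - 2)
K′′(t) = 1/(t^2 - 4*t + 4)

κ_2 = K′′(0) = 1/4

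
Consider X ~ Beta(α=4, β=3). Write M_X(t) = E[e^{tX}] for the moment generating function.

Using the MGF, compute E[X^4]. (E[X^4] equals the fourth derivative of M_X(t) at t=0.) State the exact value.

E[X^4] = M^(4)(0) = 1/6

M_X(t) = ₁F₁(4; 7; t)
M^(4)(t) = ₁F₁(8; 11; t)/6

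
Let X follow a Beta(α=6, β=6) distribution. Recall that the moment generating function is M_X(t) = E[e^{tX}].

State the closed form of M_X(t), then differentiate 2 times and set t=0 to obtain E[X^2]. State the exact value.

E[X^2] = M′′(0) = 7/26

M_X(t) = ₁F₁(6; 12; t)
M′(t) = ₁F₁(7; 13; t)/2
M′′(t) = 7*₁F₁(8; 14; t)/26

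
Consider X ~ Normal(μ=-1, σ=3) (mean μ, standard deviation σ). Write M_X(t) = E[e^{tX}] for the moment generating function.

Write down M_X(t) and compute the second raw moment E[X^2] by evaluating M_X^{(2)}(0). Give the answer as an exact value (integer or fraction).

E[X^2] = M′′(0) = 10

M_X(t) = e^(9*t^2/2 - t)
M′(t) = 9*t*e^(-t)*e^(9*t^2/2) - e^(-t)*e^(9*t^2/2)
M′′(t) = (81*t^2*e^(9*t^2/2) - 18*t*e^(9*t^2/2) + 10*e^(9*t^2/2))*e^(-t)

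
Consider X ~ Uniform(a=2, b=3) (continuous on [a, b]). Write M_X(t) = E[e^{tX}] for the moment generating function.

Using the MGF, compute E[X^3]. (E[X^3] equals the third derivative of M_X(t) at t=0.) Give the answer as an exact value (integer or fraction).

M_X(t) = (e^(3*t) - e^(2*t))/t
D^3[M](t) = (27*t^3*e^(3*t) - 8*t^3*e^(2*t) - 27*t^2*e^(3*t) + 12*t^2*e^(2*t) + 18*t*e^(3*t) - 12*t*e^(2*t) - 6*e^(3*t) + 6*e^(2*t))/t^4

E[X^3] = D^3[M](0) = 65/4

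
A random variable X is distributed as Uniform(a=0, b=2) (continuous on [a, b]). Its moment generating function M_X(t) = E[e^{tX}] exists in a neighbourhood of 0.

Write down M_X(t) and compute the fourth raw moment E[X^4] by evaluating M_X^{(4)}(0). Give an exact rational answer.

E[X^4] = D^4[M](0) = 16/5

M_X(t) = (e^(2*t) - 1)/(2*t)
D^4[M](t) = (8*t^4*e^(2*t) - 16*t^3*e^(2*t) + 24*t^2*e^(2*t) - 24*t*e^(2*t) + 12*e^(2*t) - 12)/t^5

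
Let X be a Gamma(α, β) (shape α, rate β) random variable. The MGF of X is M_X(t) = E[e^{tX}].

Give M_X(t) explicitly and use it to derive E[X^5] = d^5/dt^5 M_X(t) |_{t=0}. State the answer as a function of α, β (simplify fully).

E[X^5] = D^5[M](0) = α*(α^4 + 10*α^3 + 35*α^2 + 50*α + 24)/β^5

M_X(t) = (β/(β - t))^α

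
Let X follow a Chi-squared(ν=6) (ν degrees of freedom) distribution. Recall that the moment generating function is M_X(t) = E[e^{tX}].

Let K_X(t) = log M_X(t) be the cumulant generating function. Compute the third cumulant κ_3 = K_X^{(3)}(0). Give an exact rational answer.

M_X(t) = (1 - 2*t)^(-3)
K_X(t) = log M_X(t) = -3*log(1 - 2*t)
dK/dt = -6/(2*t - 1)
d^2K/dt^2 = 12/(4*t^2 - 4*t + 1)
d^3K/dt^3 = -48/(8*t^3 - 12*t^2 + 6*t - 1)

κ_3 = d^3K/dt^3 |_{t=0} = 48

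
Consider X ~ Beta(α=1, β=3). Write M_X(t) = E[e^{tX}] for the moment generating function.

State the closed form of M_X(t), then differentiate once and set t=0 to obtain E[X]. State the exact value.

M_X(t) = ₁F₁(1; 4; t)
D[M](t) = ₁F₁(2; 5; t)/4

E[X] = D[M](0) = 1/4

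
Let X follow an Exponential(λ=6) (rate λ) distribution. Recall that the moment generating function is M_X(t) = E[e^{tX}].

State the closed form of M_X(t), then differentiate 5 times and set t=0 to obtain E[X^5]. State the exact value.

M_X(t) = 6/(6 - t)
M′(t) = 6/(t^2 - 12*t + 36)
M′′(t) = -12/(t^3 - 18*t^2 + 108*t - 216)
M′′′(t) = 36/(t^4 - 24*t^3 + 216*t^2 - 864*t + 1296)
M′′′′(t) = -144/(t^5 - 30*t^4 + 360*t^3 - 2160*t^2 + 6480*t - 7776)
M′′′′′(t) = 720/(t^6 - 36*t^5 + 540*t^4 - 4320*t^3 + 19440*t^2 - 46656*t + 46656)

E[X^5] = M′′′′′(0) = 5/324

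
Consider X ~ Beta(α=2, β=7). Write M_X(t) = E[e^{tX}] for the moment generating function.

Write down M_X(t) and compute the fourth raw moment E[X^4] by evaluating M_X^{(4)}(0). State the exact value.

M_X(t) = ₁F₁(2; 9; t)
M′(t) = 2*₁F₁(3; 10; t)/9
M′′(t) = ₁F₁(4; 11; t)/15
M′′′(t) = 4*₁F₁(5; 12; t)/165
M′′′′(t) = ₁F₁(6; 13; t)/99

E[X^4] = M′′′′(0) = 1/99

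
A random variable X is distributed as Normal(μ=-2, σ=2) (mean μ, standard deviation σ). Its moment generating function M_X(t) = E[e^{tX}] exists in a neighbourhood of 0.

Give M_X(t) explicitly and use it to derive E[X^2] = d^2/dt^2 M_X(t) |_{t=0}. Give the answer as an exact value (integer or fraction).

M_X(t) = e^(2*t^2 - 2*t)
M^(2)(t) = (16*t^2*e^(2*t^2) - 16*t*e^(2*t^2) + 8*e^(2*t^2))*e^(-2*t)

E[X^2] = M^(2)(0) = 8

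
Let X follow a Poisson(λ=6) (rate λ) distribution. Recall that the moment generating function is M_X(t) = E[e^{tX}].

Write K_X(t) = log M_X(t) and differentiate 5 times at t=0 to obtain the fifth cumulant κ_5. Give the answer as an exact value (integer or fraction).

M_X(t) = e^(6*e^(t) - 6)
K_X(t) = log M_X(t) = 6*e^(t) - 6
D^5[K](t) = 6*e^(t)

κ_5 = D^5[K](0) = 6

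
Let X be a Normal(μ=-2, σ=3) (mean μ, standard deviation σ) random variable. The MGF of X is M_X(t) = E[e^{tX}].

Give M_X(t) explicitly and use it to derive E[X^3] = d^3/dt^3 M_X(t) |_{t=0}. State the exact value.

E[X^3] = M′′′(0) = -62

M_X(t) = e^(9*t^2/2 - 2*t)
M′(t) = 9*t*e^(-2*t)*e^(9*t^2/2) - 2*e^(-2*t)*e^(9*t^2/2)
M′′(t) = (81*t^2*e^(9*t^2/2) - 36*t*e^(9*t^2/2) + 13*e^(9*t^2/2))*e^(-2*t)
M′′′(t) = (729*t^3*e^(9*t^2/2) - 486*t^2*e^(9*t^2/2) + 351*t*e^(9*t^2/2) - 62*e^(9*t^2/2))*e^(-2*t)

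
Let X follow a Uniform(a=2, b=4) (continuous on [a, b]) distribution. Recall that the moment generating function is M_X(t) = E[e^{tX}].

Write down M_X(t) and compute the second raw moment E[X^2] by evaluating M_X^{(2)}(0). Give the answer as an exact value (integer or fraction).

E[X^2] = M′′(0) = 28/3

M_X(t) = (e^(4*t) - e^(2*t))/(2*t)
M′(t) = (4*t*e^(4*t) - 2*t*e^(2*t) - e^(4*t) + e^(2*t))/(2*t^2)
M′′(t) = (8*t^2*e^(4*t) - 2*t^2*e^(2*t) - 4*t*e^(4*t) + 2*t*e^(2*t) + e^(4*t) - e^(2*t))/t^3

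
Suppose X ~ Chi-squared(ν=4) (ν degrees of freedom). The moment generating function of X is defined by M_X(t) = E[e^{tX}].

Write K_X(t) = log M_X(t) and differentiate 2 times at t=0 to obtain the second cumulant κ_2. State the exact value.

M_X(t) = (1 - 2*t)^(-2)
K_X(t) = log M_X(t) = -2*log(1 - 2*t)
D^2[K](t) = 8/(4*t^2 - 4*t + 1)

κ_2 = D^2[K](0) = 8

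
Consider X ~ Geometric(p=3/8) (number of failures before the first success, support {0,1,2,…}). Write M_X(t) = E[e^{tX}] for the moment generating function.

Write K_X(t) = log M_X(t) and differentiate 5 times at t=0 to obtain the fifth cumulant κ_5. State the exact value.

M_X(t) = 3/(8*(1 - 5*e^(t)/8))
K_X(t) = log M_X(t) = -log(1 - 5*e^(t)/8) - 3*log(2) + log(3)
D^5[K](t) = (-5000*e^(4*t) - 88000*e^(3*t) - 140800*e^(2*t) - 20480*e^(t))/(3125*e^(5*t) - 25000*e^(4*t) + 80000*e^(3*t) - 128000*e^(2*t) + 102400*e^(t) - 32768)

κ_5 = D^5[K](0) = 84760/81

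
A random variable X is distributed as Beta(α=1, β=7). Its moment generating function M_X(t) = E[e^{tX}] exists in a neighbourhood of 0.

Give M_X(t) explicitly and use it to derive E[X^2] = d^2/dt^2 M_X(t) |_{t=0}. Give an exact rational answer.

M_X(t) = ₁F₁(1; 8; t)
M^(2)(t) = ₁F₁(3; 10; t)/36

E[X^2] = M^(2)(0) = 1/36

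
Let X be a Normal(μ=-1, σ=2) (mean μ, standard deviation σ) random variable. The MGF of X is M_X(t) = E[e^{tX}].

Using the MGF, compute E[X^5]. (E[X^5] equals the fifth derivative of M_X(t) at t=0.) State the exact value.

E[X^5] = D^5[M](0) = -281

M_X(t) = e^(2*t^2 - t)
D^5[M](t) = (1024*t^5*e^(2*t^2) - 1280*t^4*e^(2*t^2) + 3200*t^3*e^(2*t^2) - 2080*t^2*e^(2*t^2) + 1460*t*e^(2*t^2) - 281*e^(2*t^2))*e^(-t)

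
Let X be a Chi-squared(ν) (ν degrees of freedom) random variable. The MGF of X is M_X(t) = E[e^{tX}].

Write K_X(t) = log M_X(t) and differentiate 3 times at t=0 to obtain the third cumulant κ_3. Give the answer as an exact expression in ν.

κ_3 = D^3[K](0) = 8*ν

M_X(t) = (1 - 2*t)^(-ν/2)
K_X(t) = log M_X(t) = -ν*log(1 - 2*t)/2
D^3[K](t) = -8*ν/(8*t^3 - 12*t^2 + 6*t - 1)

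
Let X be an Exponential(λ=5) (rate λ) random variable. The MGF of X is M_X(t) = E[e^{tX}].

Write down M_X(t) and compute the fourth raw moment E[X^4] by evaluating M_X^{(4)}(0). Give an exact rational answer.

M_X(t) = 5/(5 - t)
M′(t) = 5/(t^2 - 10*t + 25)
M′′(t) = -10/(t^3 - 15*t^2 + 75*t - 125)
M′′′(t) = 30/(t^4 - 20*t^3 + 150*t^2 - 500*t + 625)
M′′′′(t) = -120/(t^5 - 25*t^4 + 250*t^3 - 1250*t^2 + 3125*t - 3125)

E[X^4] = M′′′′(0) = 24/625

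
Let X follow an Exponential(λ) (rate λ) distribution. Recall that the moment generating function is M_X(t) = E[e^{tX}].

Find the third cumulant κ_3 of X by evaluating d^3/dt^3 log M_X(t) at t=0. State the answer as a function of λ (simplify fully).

κ_3 = K′′′(0) = 2/λ^3

M_X(t) = λ/(λ - t)
K_X(t) = log M_X(t) = log(λ) - log(λ - t)
K′(t) = -1/(-λ + t)
K′′(t) = 1/(λ^2 - 2*λ*t + t^2)
K′′′(t) = -2/(-λ^3 + 3*λ^2*t - 3*λ*t^2 + t^3)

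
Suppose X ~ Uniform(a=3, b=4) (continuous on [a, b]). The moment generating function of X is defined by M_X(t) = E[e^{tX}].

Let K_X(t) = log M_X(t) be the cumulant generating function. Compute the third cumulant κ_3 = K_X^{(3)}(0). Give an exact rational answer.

M_X(t) = (e^(4*t) - e^(3*t))/t
K_X(t) = log M_X(t) = -log(t) + log(e^(4*t) - e^(3*t))
K^(3)(t) = (t^3*e^(2*t) + t^3*e^(t) - 2*e^(3*t) + 6*e^(2*t) - 6*e^(t) + 2)/(t^3*e^(3*t) - 3*t^3*e^(2*t) + 3*t^3*e^(t) - t^3)

κ_3 = K^(3)(0) = 0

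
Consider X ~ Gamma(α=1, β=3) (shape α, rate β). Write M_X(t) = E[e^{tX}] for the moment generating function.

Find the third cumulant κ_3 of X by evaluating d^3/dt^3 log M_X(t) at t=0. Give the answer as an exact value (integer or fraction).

M_X(t) = 3/(3 - t)
K_X(t) = log M_X(t) = -log(3 - t) + log(3)
dK/dt = -1/(t - 3)
d^2K/dt^2 = 1/(t^2 - 6*t + 9)
d^3K/dt^3 = -2/(t^3 - 9*t^2 + 27*t - 27)

κ_3 = d^3K/dt^3 |_{t=0} = 2/27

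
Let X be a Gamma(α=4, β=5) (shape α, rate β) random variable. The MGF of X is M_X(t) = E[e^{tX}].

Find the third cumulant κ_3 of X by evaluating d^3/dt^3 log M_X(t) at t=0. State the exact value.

κ_3 = K^(3)(0) = 8/125

M_X(t) = 625/(5 - t)^4
K_X(t) = log M_X(t) = -4*log(5 - t) + 4*log(5)
K^(3)(t) = -8/(t^3 - 15*t^2 + 75*t - 125)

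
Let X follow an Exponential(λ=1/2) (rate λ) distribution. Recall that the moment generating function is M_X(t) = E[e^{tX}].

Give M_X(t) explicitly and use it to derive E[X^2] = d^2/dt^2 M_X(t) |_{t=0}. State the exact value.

E[X^2] = d^2M/dt^2 |_{t=0} = 8

M_X(t) = 1/(2*(1/2 - t))
dM/dt = 2/(4*t^2 - 4*t + 1)
d^2M/dt^2 = -8/(8*t^3 - 12*t^2 + 6*t - 1)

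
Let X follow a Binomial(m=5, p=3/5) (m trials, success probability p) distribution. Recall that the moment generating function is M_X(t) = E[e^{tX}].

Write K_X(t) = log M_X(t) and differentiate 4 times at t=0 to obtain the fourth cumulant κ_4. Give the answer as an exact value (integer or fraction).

M_X(t) = (3*e^(t)/5 + 2/5)^5
K_X(t) = log M_X(t) = 5*log(3*e^(t)/5 + 2/5)
K′(t) = 15*e^(t)/(3*e^(t) + 2)
K′′(t) = 30*e^(t)/(9*e^(2*t) + 12*e^(t) + 4)
K′′′(t) = (-90*e^(2*t) + 60*e^(t))/(27*e^(3*t) + 54*e^(2*t) + 36*e^(t) + 8)
K′′′′(t) = (270*e^(3*t) - 720*e^(2*t) + 120*e^(t))/(81*e^(4*t) + 216*e^(3*t) + 216*e^(2*t) + 96*e^(t) + 16)

κ_4 = K′′′′(0) = -66/125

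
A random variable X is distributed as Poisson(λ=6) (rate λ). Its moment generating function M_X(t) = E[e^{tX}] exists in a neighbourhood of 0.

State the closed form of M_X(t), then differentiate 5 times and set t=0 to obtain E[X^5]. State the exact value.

M_X(t) = e^(6*e^(t) - 6)
dM/dt = 6*e^(-6)*e^(t)*e^(6*e^(t))
d^2M/dt^2 = (36*e^(2*t)*e^(6*e^(t)) + 6*e^(t)*e^(6*e^(t)))*e^(-6)
d^3M/dt^3 = (216*e^(3*t)*e^(6*e^(t)) + 108*e^(2*t)*e^(6*e^(t)) + 6*e^(t)*e^(6*e^(t)))*e^(-6)
d^4M/dt^4 = (1296*e^(4*t)*e^(6*e^(t)) + 1296*e^(3*t)*e^(6*e^(t)) + 252*e^(2*t)*e^(6*e^(t)) + 6*e^(t)*e^(6*e^(t)))*e^(-6)
d^5M/dt^5 = (7776*e^(5*t)*e^(6*e^(t)) + 12960*e^(4*t)*e^(6*e^(t)) + 5400*e^(3*t)*e^(6*e^(t)) + 540*e^(2*t)*e^(6*e^(t)) + 6*e^(t)*e^(6*e^(t)))*e^(-6)

E[X^5] = d^5M/dt^5 |_{t=0} = 26682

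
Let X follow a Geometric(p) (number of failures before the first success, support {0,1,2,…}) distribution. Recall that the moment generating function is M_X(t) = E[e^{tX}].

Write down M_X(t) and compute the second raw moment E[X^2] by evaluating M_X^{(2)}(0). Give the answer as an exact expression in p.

E[X^2] = M′′(0) = 1 - 3/p + 2/p^2

M_X(t) = p/(-(1 - p)*e^(t) + 1)
M′(t) = (-p^2*e^(t) + p*e^(t))/(p^2*e^(2*t) - 2*p*e^(2*t) + 2*p*e^(t) + e^(2*t) - 2*e^(t) + 1)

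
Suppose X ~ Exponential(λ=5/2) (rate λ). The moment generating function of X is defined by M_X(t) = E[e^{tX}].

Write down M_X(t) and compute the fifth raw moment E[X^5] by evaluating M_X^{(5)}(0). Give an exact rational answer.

E[X^5] = M′′′′′(0) = 768/625

M_X(t) = 5/(2*(5/2 - t))
M′(t) = 10/(4*t^2 - 20*t + 25)
M′′(t) = -40/(8*t^3 - 60*t^2 + 150*t - 125)
M′′′(t) = 240/(16*t^4 - 160*t^3 + 600*t^2 - 1000*t + 625)
M′′′′(t) = -1920/(32*t^5 - 400*t^4 + 2000*t^3 - 5000*t^2 + 6250*t - 3125)
M′′′′′(t) = 19200/(64*t^6 - 960*t^5 + 6000*t^4 - 20000*t^3 + 37500*t^2 - 37500*t + 15625)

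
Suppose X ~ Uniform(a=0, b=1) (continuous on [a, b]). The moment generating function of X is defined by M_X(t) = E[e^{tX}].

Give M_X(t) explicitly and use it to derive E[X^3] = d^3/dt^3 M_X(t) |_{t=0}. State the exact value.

M_X(t) = (e^(t) - 1)/t
M′(t) = (t*e^(t) - e^(t) + 1)/t^2
M′′(t) = (t^2*e^(t) - 2*t*e^(t) + 2*e^(t) - 2)/t^3
M′′′(t) = (t^3*e^(t) - 3*t^2*e^(t) + 6*t*e^(t) - 6*e^(t) + 6)/t^4

E[X^3] = M′′′(0) = 1/4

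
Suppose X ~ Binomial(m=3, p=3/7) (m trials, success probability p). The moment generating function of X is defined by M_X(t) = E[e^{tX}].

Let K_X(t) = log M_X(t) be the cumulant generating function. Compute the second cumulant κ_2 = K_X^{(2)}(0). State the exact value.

M_X(t) = (3*e^(t)/7 + 4/7)^3
K_X(t) = log M_X(t) = 3*log(3*e^(t)/7 + 4/7)
D^2[K](t) = 36*e^(t)/(9*e^(2*t) + 24*e^(t) + 16)

κ_2 = D^2[K](0) = 36/49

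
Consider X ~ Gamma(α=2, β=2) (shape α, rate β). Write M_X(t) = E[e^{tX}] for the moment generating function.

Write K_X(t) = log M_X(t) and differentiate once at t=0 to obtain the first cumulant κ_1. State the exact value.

κ_1 = K′(0) = 1

M_X(t) = 4/(2 - t)^2
K_X(t) = log M_X(t) = -2*log(2 - t) + 2*log(2)
K′(t) = -2/(t - 2)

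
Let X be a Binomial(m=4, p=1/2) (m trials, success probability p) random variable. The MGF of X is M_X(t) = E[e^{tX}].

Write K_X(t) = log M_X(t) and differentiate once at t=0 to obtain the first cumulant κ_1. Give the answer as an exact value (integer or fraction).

κ_1 = dK/dt |_{t=0} = 2

M_X(t) = (e^(t)/2 + 1/2)^4
K_X(t) = log M_X(t) = 4*log(e^(t)/2 + 1/2)
dK/dt = 4*e^(t)/(e^(t) + 1)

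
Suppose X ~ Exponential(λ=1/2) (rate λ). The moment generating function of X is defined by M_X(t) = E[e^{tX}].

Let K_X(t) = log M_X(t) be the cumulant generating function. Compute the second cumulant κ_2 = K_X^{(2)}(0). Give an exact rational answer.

κ_2 = d^2K/dt^2 |_{t=0} = 4

M_X(t) = 1/(2*(1/2 - t))
K_X(t) = log M_X(t) = -log(1/2 - t) - log(2)
dK/dt = -2/(2*t - 1)
d^2K/dt^2 = 4/(4*t^2 - 4*t + 1)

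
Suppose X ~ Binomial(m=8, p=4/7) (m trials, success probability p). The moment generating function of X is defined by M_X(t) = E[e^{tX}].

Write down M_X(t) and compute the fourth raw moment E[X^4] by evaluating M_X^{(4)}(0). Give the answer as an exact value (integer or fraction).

E[X^4] = M′′′′(0) = 235936/343

M_X(t) = (4*e^(t)/7 + 3/7)^8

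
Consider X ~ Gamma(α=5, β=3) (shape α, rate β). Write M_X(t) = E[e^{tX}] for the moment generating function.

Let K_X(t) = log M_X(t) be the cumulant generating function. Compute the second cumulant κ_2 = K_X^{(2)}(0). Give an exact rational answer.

M_X(t) = 243/(3 - t)^5
K_X(t) = log M_X(t) = -5*log(3 - t) + 5*log(3)
D^2[K](t) = 5/(t^2 - 6*t + 9)

κ_2 = D^2[K](0) = 5/9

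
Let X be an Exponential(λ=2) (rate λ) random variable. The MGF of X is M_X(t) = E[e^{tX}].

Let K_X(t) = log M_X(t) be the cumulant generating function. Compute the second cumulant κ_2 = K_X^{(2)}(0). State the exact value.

κ_2 = d^2K/dt^2 |_{t=0} = 1/4

M_X(t) = 2/(2 - t)
K_X(t) = log M_X(t) = -log(2 - t) + log(2)
dK/dt = -1/(t - 2)
d^2K/dt^2 = 1/(t^2 - 4*t + 4)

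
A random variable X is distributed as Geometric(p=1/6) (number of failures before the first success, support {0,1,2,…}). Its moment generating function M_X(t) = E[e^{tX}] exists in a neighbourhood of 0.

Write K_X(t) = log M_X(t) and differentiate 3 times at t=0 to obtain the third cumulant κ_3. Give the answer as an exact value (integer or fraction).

M_X(t) = 1/(6*(1 - 5*e^(t)/6))
K_X(t) = log M_X(t) = -log(1 - 5*e^(t)/6) - log(6)
dK/dt = -5*e^(t)/(5*e^(t) - 6)
d^2K/dt^2 = 30*e^(t)/(25*e^(2*t) - 60*e^(t) + 36)
d^3K/dt^3 = (-150*e^(2*t) - 180*e^(t))/(125*e^(3*t) - 450*e^(2*t) + 540*e^(t) - 216)

κ_3 = d^3K/dt^3 |_{t=0} = 330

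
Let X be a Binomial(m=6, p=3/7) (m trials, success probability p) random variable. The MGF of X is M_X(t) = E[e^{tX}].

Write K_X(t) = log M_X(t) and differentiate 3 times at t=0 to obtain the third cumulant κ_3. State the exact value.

κ_3 = K′′′(0) = 72/343

M_X(t) = (3*e^(t)/7 + 4/7)^6
K_X(t) = log M_X(t) = 6*log(3*e^(t)/7 + 4/7)
K′(t) = 18*e^(t)/(3*e^(t) + 4)
K′′(t) = 72*e^(t)/(9*e^(2*t) + 24*e^(t) + 16)
K′′′(t) = (-216*e^(2*t) + 288*e^(t))/(27*e^(3*t) + 108*e^(2*t) + 144*e^(t) + 64)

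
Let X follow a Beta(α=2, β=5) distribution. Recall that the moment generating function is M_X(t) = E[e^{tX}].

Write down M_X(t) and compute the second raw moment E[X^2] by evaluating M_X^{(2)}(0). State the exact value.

E[X^2] = M^(2)(0) = 3/28

M_X(t) = ₁F₁(2; 7; t)
M^(2)(t) = 3*₁F₁(4; 9; t)/28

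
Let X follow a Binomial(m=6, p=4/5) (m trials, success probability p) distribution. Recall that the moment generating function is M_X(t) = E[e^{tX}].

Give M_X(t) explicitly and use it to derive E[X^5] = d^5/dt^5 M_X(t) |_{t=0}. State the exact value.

E[X^5] = d^5M/dt^5 |_{t=0} = 2212056/625

M_X(t) = (4*e^(t)/5 + 1/5)^6
dM/dt = 24576*e^(6*t)/15625 + 6144*e^(5*t)/3125 + 3072*e^(4*t)/3125 + 768*e^(3*t)/3125 + 96*e^(2*t)/3125 + 24*e^(t)/15625
d^2M/dt^2 = 147456*e^(6*t)/15625 + 6144*e^(5*t)/625 + 12288*e^(4*t)/3125 + 2304*e^(3*t)/3125 + 192*e^(2*t)/3125 + 24*e^(t)/15625
d^3M/dt^3 = 884736*e^(6*t)/15625 + 6144*e^(5*t)/125 + 49152*e^(4*t)/3125 + 6912*e^(3*t)/3125 + 384*e^(2*t)/3125 + 24*e^(t)/15625
d^4M/dt^4 = 5308416*e^(6*t)/15625 + 6144*e^(5*t)/25 + 196608*e^(4*t)/3125 + 20736*e^(3*t)/3125 + 768*e^(2*t)/3125 + 24*e^(t)/15625
d^5M/dt^5 = 31850496*e^(6*t)/15625 + 6144*e^(5*t)/5 + 786432*e^(4*t)/3125 + 62208*e^(3*t)/3125 + 1536*e^(2*t)/3125 + 24*e^(t)/15625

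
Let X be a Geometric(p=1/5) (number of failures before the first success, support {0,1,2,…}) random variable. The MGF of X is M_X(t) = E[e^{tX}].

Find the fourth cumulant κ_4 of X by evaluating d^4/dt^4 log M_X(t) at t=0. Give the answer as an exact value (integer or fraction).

M_X(t) = 1/(5*(1 - 4*e^(t)/5))
K_X(t) = log M_X(t) = -log(1 - 4*e^(t)/5) - log(5)
dK/dt = -4*e^(t)/(4*e^(t) - 5)
d^2K/dt^2 = 20*e^(t)/(16*e^(2*t) - 40*e^(t) + 25)
d^3K/dt^3 = (-80*e^(2*t) - 100*e^(t))/(64*e^(3*t) - 240*e^(2*t) + 300*e^(t) - 125)
d^4K/dt^4 = (320*e^(3*t) + 1600*e^(2*t) + 500*e^(t))/(256*e^(4*t) - 1280*e^(3*t) + 2400*e^(2*t) - 2000*e^(t) + 625)

κ_4 = d^4K/dt^4 |_{t=0} = 2420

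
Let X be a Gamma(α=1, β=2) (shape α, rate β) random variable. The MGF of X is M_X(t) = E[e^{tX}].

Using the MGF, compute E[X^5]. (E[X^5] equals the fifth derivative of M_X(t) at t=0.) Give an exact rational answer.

E[X^5] = M^(5)(0) = 15/4

M_X(t) = 2/(2 - t)
M^(5)(t) = 240/(t^6 - 12*t^5 + 60*t^4 - 160*t^3 + 240*t^2 - 192*t + 64)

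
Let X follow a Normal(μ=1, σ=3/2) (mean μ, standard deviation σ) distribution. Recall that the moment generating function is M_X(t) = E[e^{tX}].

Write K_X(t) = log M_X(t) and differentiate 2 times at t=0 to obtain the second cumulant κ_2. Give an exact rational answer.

κ_2 = K′′(0) = 9/4

M_X(t) = e^(9*t^2/8 + t)
K_X(t) = log M_X(t) = 9*t^2/8 + t
K′(t) = 9*t/4 + 1
K′′(t) = 9/4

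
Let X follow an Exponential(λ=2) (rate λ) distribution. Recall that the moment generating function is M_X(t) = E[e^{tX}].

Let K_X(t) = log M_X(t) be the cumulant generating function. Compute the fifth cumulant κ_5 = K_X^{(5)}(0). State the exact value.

M_X(t) = 2/(2 - t)
K_X(t) = log M_X(t) = -log(2 - t) + log(2)
D^5[K](t) = -24/(t^5 - 10*t^4 + 40*t^3 - 80*t^2 + 80*t - 32)

κ_5 = D^5[K](0) = 3/4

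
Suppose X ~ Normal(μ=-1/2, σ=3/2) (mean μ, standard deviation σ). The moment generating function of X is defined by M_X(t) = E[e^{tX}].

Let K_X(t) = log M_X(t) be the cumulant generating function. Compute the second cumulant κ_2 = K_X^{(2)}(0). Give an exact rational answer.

κ_2 = K′′(0) = 9/4

M_X(t) = e^(9*t^2/8 - t/2)
K_X(t) = log M_X(t) = 9*t^2/8 - t/2
K′(t) = 9*t/4 - 1/2
K′′(t) = 9/4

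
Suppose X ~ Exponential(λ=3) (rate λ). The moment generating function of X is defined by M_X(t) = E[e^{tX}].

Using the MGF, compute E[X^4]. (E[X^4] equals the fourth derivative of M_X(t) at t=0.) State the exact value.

M_X(t) = 3/(3 - t)
M^(4)(t) = -72/(t^5 - 15*t^4 + 90*t^3 - 270*t^2 + 405*t - 243)

E[X^4] = M^(4)(0) = 8/27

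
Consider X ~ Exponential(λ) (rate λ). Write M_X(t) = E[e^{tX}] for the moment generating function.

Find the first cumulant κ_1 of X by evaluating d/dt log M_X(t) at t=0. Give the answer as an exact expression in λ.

κ_1 = K^(1)(0) = 1/λ

M_X(t) = λ/(λ - t)
K_X(t) = log M_X(t) = log(λ) - log(λ - t)
K^(1)(t) = -1/(-λ + t)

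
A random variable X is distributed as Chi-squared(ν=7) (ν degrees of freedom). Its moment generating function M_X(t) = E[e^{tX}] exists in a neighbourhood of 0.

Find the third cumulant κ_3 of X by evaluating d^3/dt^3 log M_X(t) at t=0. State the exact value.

κ_3 = K′′′(0) = 56

M_X(t) = (1 - 2*t)^(-7/2)
K_X(t) = log M_X(t) = -7*log(1 - 2*t)/2
K′(t) = -7/(2*t - 1)
K′′(t) = 14/(4*t^2 - 4*t + 1)
K′′′(t) = -56/(8*t^3 - 12*t^2 + 6*t - 1)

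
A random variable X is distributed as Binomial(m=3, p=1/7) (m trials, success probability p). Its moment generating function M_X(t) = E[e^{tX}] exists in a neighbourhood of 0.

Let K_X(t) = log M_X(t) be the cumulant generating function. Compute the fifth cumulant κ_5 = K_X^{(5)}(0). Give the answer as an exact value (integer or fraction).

κ_5 = D^5[K](0) = -2070/16807

M_X(t) = (e^(t)/7 + 6/7)^3
K_X(t) = log M_X(t) = 3*log(e^(t)/7 + 6/7)
D^5[K](t) = (-18*e^(4*t) + 1188*e^(3*t) - 7128*e^(2*t) + 3888*e^(t))/(e^(5*t) + 30*e^(4*t) + 360*e^(3*t) + 2160*e^(2*t) + 6480*e^(t) + 7776)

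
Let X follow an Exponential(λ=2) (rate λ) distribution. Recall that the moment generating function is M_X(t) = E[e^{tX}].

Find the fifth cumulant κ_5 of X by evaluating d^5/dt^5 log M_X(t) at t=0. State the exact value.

κ_5 = d^5K/dt^5 |_{t=0} = 3/4

M_X(t) = 2/(2 - t)
K_X(t) = log M_X(t) = -log(2 - t) + log(2)
dK/dt = -1/(t - 2)
d^2K/dt^2 = 1/(t^2 - 4*t + 4)
d^3K/dt^3 = -2/(t^3 - 6*t^2 + 12*t - 8)
d^4K/dt^4 = 6/(t^4 - 8*t^3 + 24*t^2 - 32*t + 16)
d^5K/dt^5 = -24/(t^5 - 10*t^4 + 40*t^3 - 80*t^2 + 80*t - 32)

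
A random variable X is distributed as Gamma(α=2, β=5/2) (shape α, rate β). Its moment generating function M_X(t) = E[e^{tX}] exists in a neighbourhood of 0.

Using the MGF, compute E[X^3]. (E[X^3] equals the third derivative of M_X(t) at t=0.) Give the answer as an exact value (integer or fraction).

E[X^3] = M^(3)(0) = 192/125

M_X(t) = 25/(4*(5/2 - t)^2)
M^(3)(t) = -4800/(32*t^5 - 400*t^4 + 2000*t^3 - 5000*t^2 + 6250*t - 3125)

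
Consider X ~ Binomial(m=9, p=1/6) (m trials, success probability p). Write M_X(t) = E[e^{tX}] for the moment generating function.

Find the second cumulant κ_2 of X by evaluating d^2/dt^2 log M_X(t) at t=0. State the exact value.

κ_2 = K′′(0) = 5/4

M_X(t) = (e^(t)/6 + 5/6)^9
K_X(t) = log M_X(t) = 9*log(e^(t)/6 + 5/6)
K′(t) = 9*e^(t)/(e^(t) + 5)
K′′(t) = 45*e^(t)/(e^(2*t) + 10*e^(t) + 25)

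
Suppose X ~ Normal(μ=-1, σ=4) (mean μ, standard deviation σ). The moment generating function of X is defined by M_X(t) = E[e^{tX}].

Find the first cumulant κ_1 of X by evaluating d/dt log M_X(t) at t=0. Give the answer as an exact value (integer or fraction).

κ_1 = K′(0) = -1

M_X(t) = e^(8*t^2 - t)
K_X(t) = log M_X(t) = 8*t^2 - t
K′(t) = 16*t - 1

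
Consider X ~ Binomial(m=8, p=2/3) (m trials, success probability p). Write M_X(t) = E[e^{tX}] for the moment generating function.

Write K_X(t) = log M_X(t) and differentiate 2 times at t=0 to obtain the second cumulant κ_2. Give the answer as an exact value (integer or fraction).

κ_2 = K′′(0) = 16/9

M_X(t) = (2*e^(t)/3 + 1/3)^8
K_X(t) = log M_X(t) = 8*log(2*e^(t)/3 + 1/3)
K′(t) = 16*e^(t)/(2*e^(t) + 1)
K′′(t) = 16*e^(t)/(4*e^(2*t) + 4*e^(t) + 1)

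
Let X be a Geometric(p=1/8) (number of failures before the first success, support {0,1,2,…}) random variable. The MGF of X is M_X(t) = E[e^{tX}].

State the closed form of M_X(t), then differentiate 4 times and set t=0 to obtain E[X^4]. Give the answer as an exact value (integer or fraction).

M_X(t) = 1/(8*(1 - 7*e^(t)/8))
M′(t) = 7*e^(t)/(49*e^(2*t) - 112*e^(t) + 64)
M′′(t) = (-49*e^(2*t) - 56*e^(t))/(343*e^(3*t) - 1176*e^(2*t) + 1344*e^(t) - 512)
M′′′(t) = (343*e^(3*t) + 1568*e^(2*t) + 448*e^(t))/(2401*e^(4*t) - 10976*e^(3*t) + 18816*e^(2*t) - 14336*e^(t) + 4096)
M′′′′(t) = (-2401*e^(4*t) - 30184*e^(3*t) - 34496*e^(2*t) - 3584*e^(t))/(16807*e^(5*t) - 96040*e^(4*t) + 219520*e^(3*t) - 250880*e^(2*t) + 143360*e^(t) - 32768)

E[X^4] = M′′′′(0) = 70665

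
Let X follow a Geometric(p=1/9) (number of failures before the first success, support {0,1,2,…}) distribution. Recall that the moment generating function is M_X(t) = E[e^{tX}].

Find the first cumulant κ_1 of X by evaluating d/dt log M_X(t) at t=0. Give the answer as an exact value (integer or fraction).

κ_1 = dK/dt |_{t=0} = 8

M_X(t) = 1/(9*(1 - 8*e^(t)/9))
K_X(t) = log M_X(t) = -log(1 - 8*e^(t)/9) - 2*log(3)
dK/dt = -8*e^(t)/(8*e^(t) - 9)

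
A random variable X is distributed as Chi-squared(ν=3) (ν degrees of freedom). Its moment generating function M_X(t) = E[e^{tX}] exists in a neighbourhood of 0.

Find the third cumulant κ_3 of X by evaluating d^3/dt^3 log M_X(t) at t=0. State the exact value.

κ_3 = K′′′(0) = 24

M_X(t) = (1 - 2*t)^(-3/2)
K_X(t) = log M_X(t) = -3*log(1 - 2*t)/2
K′(t) = -3/(2*t - 1)
K′′(t) = 6/(4*t^2 - 4*t + 1)
K′′′(t) = -24/(8*t^3 - 12*t^2 + 6*t - 1)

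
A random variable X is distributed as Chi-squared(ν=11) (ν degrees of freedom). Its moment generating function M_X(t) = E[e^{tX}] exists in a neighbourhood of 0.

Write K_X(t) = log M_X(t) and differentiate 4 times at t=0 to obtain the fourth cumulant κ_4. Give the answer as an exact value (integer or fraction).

κ_4 = D^4[K](0) = 528

M_X(t) = (1 - 2*t)^(-11/2)
K_X(t) = log M_X(t) = -11*log(1 - 2*t)/2
D^4[K](t) = 528/(16*t^4 - 32*t^3 + 24*t^2 - 8*t + 1)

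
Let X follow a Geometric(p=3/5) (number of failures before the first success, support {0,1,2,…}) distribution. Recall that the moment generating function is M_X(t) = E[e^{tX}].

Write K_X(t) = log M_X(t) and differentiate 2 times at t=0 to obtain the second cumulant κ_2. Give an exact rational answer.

M_X(t) = 3/(5*(1 - 2*e^(t)/5))
K_X(t) = log M_X(t) = -log(1 - 2*e^(t)/5) - log(5) + log(3)
K^(2)(t) = 10*e^(t)/(4*e^(2*t) - 20*e^(t) + 25)

κ_2 = K^(2)(0) = 10/9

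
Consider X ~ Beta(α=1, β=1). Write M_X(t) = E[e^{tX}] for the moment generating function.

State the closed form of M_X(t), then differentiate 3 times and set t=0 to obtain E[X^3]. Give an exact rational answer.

M_X(t) = ₁F₁(1; 2; t)
M′(t) = ₁F₁(2; 3; t)/2
M′′(t) = ₁F₁(3; 4; t)/3
M′′′(t) = ₁F₁(4; 5; t)/4

E[X^3] = M′′′(0) = 1/4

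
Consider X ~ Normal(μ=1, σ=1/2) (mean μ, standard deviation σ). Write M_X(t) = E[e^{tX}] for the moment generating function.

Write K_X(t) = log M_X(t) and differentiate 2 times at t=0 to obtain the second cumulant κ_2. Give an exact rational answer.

κ_2 = K′′(0) = 1/4

M_X(t) = e^(t^2/8 + t)
K_X(t) = log M_X(t) = t^2/8 + t
K′(t) = t/4 + 1
K′′(t) = 1/4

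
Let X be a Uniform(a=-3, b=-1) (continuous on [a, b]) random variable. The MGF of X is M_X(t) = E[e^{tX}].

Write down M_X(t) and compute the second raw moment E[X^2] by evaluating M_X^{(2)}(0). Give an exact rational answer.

M_X(t) = (e^(-t) - e^(-3*t))/(2*t)
M^(2)(t) = (t^2*e^(2*t) - 9*t^2 + 2*t*e^(2*t) - 6*t + 2*e^(2*t) - 2)*e^(-3*t)/(2*t^3)

E[X^2] = M^(2)(0) = 13/3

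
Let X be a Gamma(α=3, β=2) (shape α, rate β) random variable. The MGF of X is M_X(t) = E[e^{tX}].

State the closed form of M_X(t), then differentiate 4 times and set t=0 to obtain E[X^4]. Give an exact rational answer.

M_X(t) = 8/(2 - t)^3
dM/dt = 24/(t^4 - 8*t^3 + 24*t^2 - 32*t + 16)
d^2M/dt^2 = -96/(t^5 - 10*t^4 + 40*t^3 - 80*t^2 + 80*t - 32)
d^3M/dt^3 = 480/(t^6 - 12*t^5 + 60*t^4 - 160*t^3 + 240*t^2 - 192*t + 64)
d^4M/dt^4 = -2880/(t^7 - 14*t^6 + 84*t^5 - 280*t^4 + 560*t^3 - 672*t^2 + 448*t - 128)

E[X^4] = d^4M/dt^4 |_{t=0} = 45/2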